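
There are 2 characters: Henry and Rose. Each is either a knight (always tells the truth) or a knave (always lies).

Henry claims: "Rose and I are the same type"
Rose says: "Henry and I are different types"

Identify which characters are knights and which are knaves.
Henry is a knave.
Rose is a knight.

Verification:
- Henry (knave) says "Rose and I are the same type" - this is FALSE (a lie) because Henry is a knave and Rose is a knight.
- Rose (knight) says "Henry and I are different types" - this is TRUE because Rose is a knight and Henry is a knave.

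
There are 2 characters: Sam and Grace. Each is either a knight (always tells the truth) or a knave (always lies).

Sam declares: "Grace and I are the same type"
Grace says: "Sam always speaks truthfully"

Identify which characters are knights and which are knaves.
Sam is a knight.
Grace is a knight.

Verification:
- Sam (knight) says "Grace and I are the same type" - this is TRUE because Sam is a knight and Grace is a knight.
- Grace (knight) says "Sam always speaks truthfully" - this is TRUE because Sam is a knight.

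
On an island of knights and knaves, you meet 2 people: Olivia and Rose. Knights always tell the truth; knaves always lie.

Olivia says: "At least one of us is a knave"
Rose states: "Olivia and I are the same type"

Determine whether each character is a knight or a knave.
Olivia is a knight.
Rose is a knave.

Verification:
- Olivia (knight) says "At least one of us is a knave" - this is TRUE because Rose is a knave.
- Rose (knave) says "Olivia and I are the same type" - this is FALSE (a lie) because Rose is a knave and Olivia is a knight.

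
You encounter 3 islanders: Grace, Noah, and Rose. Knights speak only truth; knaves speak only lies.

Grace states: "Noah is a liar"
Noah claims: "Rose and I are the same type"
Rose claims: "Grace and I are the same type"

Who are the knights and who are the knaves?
Grace is a knight.
Noah is a knave.
Rose is a knight.

Verification:
- Grace (knight) says "Noah is a liar" - this is TRUE because Noah is a knave.
- Noah (knave) says "Rose and I are the same type" - this is FALSE (a lie) because Noah is a knave and Rose is a knight.
- Rose (knight) says "Grace and I are the same type" - this is TRUE because Rose is a knight and Grace is a knight.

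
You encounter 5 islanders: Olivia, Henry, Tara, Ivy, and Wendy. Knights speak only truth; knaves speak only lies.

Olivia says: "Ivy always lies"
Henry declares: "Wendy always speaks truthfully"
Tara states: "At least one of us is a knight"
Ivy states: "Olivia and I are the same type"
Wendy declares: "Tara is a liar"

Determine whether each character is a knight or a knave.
Olivia is a knight.
Henry is a knave.
Tara is a knight.
Ivy is a knave.
Wendy is a knave.

Verification:
- Olivia (knight) says "Ivy always lies" - this is TRUE because Ivy is a knave.
- Henry (knave) says "Wendy always speaks truthfully" - this is FALSE (a lie) because Wendy is a knave.
- Tara (knight) says "At least one of us is a knight" - this is TRUE because Olivia and Tara are knights.
- Ivy (knave) says "Olivia and I are the same type" - this is FALSE (a lie) because Ivy is a knave and Olivia is a knight.
- Wendy (knave) says "Tara is a liar" - this is FALSE (a lie) because Tara is a knight.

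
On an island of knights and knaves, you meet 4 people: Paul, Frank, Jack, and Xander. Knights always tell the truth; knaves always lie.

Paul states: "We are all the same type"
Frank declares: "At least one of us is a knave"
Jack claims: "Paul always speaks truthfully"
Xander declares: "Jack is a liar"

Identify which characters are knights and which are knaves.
Paul is a knave.
Frank is a knight.
Jack is a knave.
Xander is a knight.

Verification:
- Paul (knave) says "We are all the same type" - this is FALSE (a lie) because Frank and Xander are knights and Paul and Jack are knaves.
- Frank (knight) says "At least one of us is a knave" - this is TRUE because Paul and Jack are knaves.
- Jack (knave) says "Paul always speaks truthfully" - this is FALSE (a lie) because Paul is a knave.
- Xander (knight) says "Jack is a liar" - this is TRUE because Jack is a knave.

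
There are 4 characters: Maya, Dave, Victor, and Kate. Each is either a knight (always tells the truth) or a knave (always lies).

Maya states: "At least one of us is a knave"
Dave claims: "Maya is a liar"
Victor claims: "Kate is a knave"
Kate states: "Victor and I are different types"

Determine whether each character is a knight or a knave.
Maya is a knight.
Dave is a knave.
Victor is a knave.
Kate is a knight.

Verification:
- Maya (knight) says "At least one of us is a knave" - this is TRUE because Dave and Victor are knaves.
- Dave (knave) says "Maya is a liar" - this is FALSE (a lie) because Maya is a knight.
- Victor (knave) says "Kate is a knave" - this is FALSE (a lie) because Kate is a knight.
- Kate (knight) says "Victor and I are different types" - this is TRUE because Kate is a knight and Victor is a knave.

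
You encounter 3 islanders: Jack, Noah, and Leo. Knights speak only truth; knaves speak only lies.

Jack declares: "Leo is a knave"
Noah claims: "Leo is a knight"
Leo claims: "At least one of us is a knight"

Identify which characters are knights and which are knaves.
Jack is a knave.
Noah is a knight.
Leo is a knight.

Verification:
- Jack (knave) says "Leo is a knave" - this is FALSE (a lie) because Leo is a knight.
- Noah (knight) says "Leo is a knight" - this is TRUE because Leo is a knight.
- Leo (knight) says "At least one of us is a knight" - this is TRUE because Noah and Leo are knights.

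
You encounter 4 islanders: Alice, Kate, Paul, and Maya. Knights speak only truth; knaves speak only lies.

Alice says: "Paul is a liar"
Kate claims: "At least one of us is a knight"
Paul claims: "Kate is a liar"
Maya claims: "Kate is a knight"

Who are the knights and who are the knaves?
Alice is a knight.
Kate is a knight.
Paul is a knave.
Maya is a knight.

Verification:
- Alice (knight) says "Paul is a liar" - this is TRUE because Paul is a knave.
- Kate (knight) says "At least one of us is a knight" - this is TRUE because Alice, Kate, and Maya are knights.
- Paul (knave) says "Kate is a liar" - this is FALSE (a lie) because Kate is a knight.
- Maya (knight) says "Kate is a knight" - this is TRUE because Kate is a knight.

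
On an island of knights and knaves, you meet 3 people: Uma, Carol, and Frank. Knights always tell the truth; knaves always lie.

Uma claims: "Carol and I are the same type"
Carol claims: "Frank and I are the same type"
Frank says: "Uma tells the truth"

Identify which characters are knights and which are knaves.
Uma is a knight.
Carol is a knight.
Frank is a knight.

Verification:
- Uma (knight) says "Carol and I are the same type" - this is TRUE because Uma is a knight and Carol is a knight.
- Carol (knight) says "Frank and I are the same type" - this is TRUE because Carol is a knight and Frank is a knight.
- Frank (knight) says "Uma tells the truth" - this is TRUE because Uma is a knight.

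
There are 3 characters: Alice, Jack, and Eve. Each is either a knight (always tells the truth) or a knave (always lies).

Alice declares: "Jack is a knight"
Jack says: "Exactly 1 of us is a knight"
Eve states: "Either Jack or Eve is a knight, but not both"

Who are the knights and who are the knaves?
Alice is a knave.
Jack is a knave.
Eve is a knave.

Verification:
- Alice (knave) says "Jack is a knight" - this is FALSE (a lie) because Jack is a knave.
- Jack (knave) says "Exactly 1 of us is a knight" - this is FALSE (a lie) because there are 0 knights.
- Eve (knave) says "Either Jack or Eve is a knight, but not both" - this is FALSE (a lie) because Jack is a knave and Eve is a knave.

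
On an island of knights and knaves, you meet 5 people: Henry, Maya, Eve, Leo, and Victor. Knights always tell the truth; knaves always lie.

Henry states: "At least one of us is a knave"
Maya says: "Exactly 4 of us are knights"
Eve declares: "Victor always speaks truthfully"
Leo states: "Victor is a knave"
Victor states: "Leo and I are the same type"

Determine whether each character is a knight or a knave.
Henry is a knight.
Maya is a knave.
Eve is a knave.
Leo is a knight.
Victor is a knave.

Verification:
- Henry (knight) says "At least one of us is a knave" - this is TRUE because Maya, Eve, and Victor are knaves.
- Maya (knave) says "Exactly 4 of us are knights" - this is FALSE (a lie) because there are 2 knights.
- Eve (knave) says "Victor always speaks truthfully" - this is FALSE (a lie) because Victor is a knave.
- Leo (knight) says "Victor is a knave" - this is TRUE because Victor is a knave.
- Victor (knave) says "Leo and I are the same type" - this is FALSE (a lie) because Victor is a knave and Leo is a knight.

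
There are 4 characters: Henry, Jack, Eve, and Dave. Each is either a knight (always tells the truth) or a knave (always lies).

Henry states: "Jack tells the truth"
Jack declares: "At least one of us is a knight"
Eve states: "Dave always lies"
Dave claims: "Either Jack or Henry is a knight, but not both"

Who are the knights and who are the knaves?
Henry is a knight.
Jack is a knight.
Eve is a knight.
Dave is a knave.

Verification:
- Henry (knight) says "Jack tells the truth" - this is TRUE because Jack is a knight.
- Jack (knight) says "At least one of us is a knight" - this is TRUE because Henry, Jack, and Eve are knights.
- Eve (knight) says "Dave always lies" - this is TRUE because Dave is a knave.
- Dave (knave) says "Either Jack or Henry is a knight, but not both" - this is FALSE (a lie) because Jack is a knight and Henry is a knight.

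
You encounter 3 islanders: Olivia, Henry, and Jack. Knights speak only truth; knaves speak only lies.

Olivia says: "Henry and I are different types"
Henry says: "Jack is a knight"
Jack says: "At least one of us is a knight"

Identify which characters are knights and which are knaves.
Olivia is a knave.
Henry is a knave.
Jack is a knave.

Verification:
- Olivia (knave) says "Henry and I are different types" - this is FALSE (a lie) because Olivia is a knave and Henry is a knave.
- Henry (knave) says "Jack is a knight" - this is FALSE (a lie) because Jack is a knave.
- Jack (knave) says "At least one of us is a knight" - this is FALSE (a lie) because no one is a knight.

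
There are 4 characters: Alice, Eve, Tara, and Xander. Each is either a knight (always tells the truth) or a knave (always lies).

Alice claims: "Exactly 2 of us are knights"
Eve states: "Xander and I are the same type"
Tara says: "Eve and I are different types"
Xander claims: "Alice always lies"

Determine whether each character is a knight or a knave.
Alice is a knave.
Eve is a knave.
Tara is a knave.
Xander is a knight.

Verification:
- Alice (knave) says "Exactly 2 of us are knights" - this is FALSE (a lie) because there are 1 knights.
- Eve (knave) says "Xander and I are the same type" - this is FALSE (a lie) because Eve is a knave and Xander is a knight.
- Tara (knave) says "Eve and I are different types" - this is FALSE (a lie) because Tara is a knave and Eve is a knave.
- Xander (knight) says "Alice always lies" - this is TRUE because Alice is a knave.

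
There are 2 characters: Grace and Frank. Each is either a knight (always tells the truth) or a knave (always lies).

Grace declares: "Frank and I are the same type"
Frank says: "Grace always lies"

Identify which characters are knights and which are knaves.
Grace is a knave.
Frank is a knight.

Verification:
- Grace (knave) says "Frank and I are the same type" - this is FALSE (a lie) because Grace is a knave and Frank is a knight.
- Frank (knight) says "Grace always lies" - this is TRUE because Grace is a knave.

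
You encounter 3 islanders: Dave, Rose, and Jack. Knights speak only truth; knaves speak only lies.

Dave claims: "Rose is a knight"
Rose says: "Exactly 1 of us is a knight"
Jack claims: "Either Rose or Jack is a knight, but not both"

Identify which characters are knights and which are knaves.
Dave is a knave.
Rose is a knave.
Jack is a knave.

Verification:
- Dave (knave) says "Rose is a knight" - this is FALSE (a lie) because Rose is a knave.
- Rose (knave) says "Exactly 1 of us is a knight" - this is FALSE (a lie) because there are 0 knights.
- Jack (knave) says "Either Rose or Jack is a knight, but not both" - this is FALSE (a lie) because Rose is a knave and Jack is a knave.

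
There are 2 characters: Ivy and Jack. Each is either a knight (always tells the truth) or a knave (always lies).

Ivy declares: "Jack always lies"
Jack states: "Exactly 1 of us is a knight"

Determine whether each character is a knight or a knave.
Ivy is a knave.
Jack is a knight.

Verification:
- Ivy (knave) says "Jack always lies" - this is FALSE (a lie) because Jack is a knight.
- Jack (knight) says "Exactly 1 of us is a knight" - this is TRUE because there are 1 knights.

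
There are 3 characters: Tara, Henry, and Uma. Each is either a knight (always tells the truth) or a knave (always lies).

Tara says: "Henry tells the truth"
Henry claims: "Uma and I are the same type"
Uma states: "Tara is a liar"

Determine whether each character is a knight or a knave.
Tara is a knave.
Henry is a knave.
Uma is a knight.

Verification:
- Tara (knave) says "Henry tells the truth" - this is FALSE (a lie) because Henry is a knave.
- Henry (knave) says "Uma and I are the same type" - this is FALSE (a lie) because Henry is a knave and Uma is a knight.
- Uma (knight) says "Tara is a liar" - this is TRUE because Tara is a knave.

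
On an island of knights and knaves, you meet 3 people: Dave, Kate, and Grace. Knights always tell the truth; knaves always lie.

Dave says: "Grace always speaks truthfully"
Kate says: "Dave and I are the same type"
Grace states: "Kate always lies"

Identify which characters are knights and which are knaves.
Dave is a knight.
Kate is a knave.
Grace is a knight.

Verification:
- Dave (knight) says "Grace always speaks truthfully" - this is TRUE because Grace is a knight.
- Kate (knave) says "Dave and I are the same type" - this is FALSE (a lie) because Kate is a knave and Dave is a knight.
- Grace (knight) says "Kate always lies" - this is TRUE because Kate is a knave.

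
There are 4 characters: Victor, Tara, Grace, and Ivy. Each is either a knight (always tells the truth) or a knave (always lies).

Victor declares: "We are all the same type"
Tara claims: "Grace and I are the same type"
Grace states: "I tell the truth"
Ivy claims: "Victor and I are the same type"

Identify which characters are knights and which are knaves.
Victor is a knight.
Tara is a knight.
Grace is a knight.
Ivy is a knight.

Verification:
- Victor (knight) says "We are all the same type" - this is TRUE because Victor, Tara, Grace, and Ivy are knights.
- Tara (knight) says "Grace and I are the same type" - this is TRUE because Tara is a knight and Grace is a knight.
- Grace (knight) says "I tell the truth" - this is TRUE because Grace is a knight.
- Ivy (knight) says "Victor and I are the same type" - this is TRUE because Ivy is a knight and Victor is a knight.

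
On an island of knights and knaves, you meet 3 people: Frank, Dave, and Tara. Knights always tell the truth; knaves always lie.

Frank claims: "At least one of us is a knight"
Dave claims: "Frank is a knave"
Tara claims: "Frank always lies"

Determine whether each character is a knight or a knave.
Frank is a knight.
Dave is a knave.
Tara is a knave.

Verification:
- Frank (knight) says "At least one of us is a knight" - this is TRUE because Frank is a knight.
- Dave (knave) says "Frank is a knave" - this is FALSE (a lie) because Frank is a knight.
- Tara (knave) says "Frank always lies" - this is FALSE (a lie) because Frank is a knight.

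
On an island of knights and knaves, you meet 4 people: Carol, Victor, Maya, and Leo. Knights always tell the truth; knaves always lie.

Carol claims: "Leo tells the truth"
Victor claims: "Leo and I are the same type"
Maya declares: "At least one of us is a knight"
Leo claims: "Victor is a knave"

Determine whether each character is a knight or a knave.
Carol is a knight.
Victor is a knave.
Maya is a knight.
Leo is a knight.

Verification:
- Carol (knight) says "Leo tells the truth" - this is TRUE because Leo is a knight.
- Victor (knave) says "Leo and I are the same type" - this is FALSE (a lie) because Victor is a knave and Leo is a knight.
- Maya (knight) says "At least one of us is a knight" - this is TRUE because Carol, Maya, and Leo are knights.
- Leo (knight) says "Victor is a knave" - this is TRUE because Victor is a knave.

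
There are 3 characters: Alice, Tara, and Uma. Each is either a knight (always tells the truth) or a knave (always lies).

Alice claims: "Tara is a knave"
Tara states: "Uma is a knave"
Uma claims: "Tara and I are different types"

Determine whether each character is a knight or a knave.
Alice is a knight.
Tara is a knave.
Uma is a knight.

Verification:
- Alice (knight) says "Tara is a knave" - this is TRUE because Tara is a knave.
- Tara (knave) says "Uma is a knave" - this is FALSE (a lie) because Uma is a knight.
- Uma (knight) says "Tara and I are different types" - this is TRUE because Uma is a knight and Tara is a knave.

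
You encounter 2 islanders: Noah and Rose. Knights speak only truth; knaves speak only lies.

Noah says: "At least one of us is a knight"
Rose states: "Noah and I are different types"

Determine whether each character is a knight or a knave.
Noah is a knave.
Rose is a knave.

Verification:
- Noah (knave) says "At least one of us is a knight" - this is FALSE (a lie) because no one is a knight.
- Rose (knave) says "Noah and I are different types" - this is FALSE (a lie) because Rose is a knave and Noah is a knave.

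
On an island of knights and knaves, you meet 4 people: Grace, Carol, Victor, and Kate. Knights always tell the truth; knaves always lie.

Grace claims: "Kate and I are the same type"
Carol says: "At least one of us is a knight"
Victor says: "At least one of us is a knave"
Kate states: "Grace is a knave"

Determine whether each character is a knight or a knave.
Grace is a knave.
Carol is a knight.
Victor is a knight.
Kate is a knight.

Verification:
- Grace (knave) says "Kate and I are the same type" - this is FALSE (a lie) because Grace is a knave and Kate is a knight.
- Carol (knight) says "At least one of us is a knight" - this is TRUE because Carol, Victor, and Kate are knights.
- Victor (knight) says "At least one of us is a knave" - this is TRUE because Grace is a knave.
- Kate (knight) says "Grace is a knave" - this is TRUE because Grace is a knave.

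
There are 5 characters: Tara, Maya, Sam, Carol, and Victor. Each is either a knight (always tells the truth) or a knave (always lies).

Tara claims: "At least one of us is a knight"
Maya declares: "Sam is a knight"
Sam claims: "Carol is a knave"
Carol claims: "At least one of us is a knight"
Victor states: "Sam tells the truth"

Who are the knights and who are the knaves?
Tara is a knight.
Maya is a knave.
Sam is a knave.
Carol is a knight.
Victor is a knave.

Verification:
- Tara (knight) says "At least one of us is a knight" - this is TRUE because Tara and Carol are knights.
- Maya (knave) says "Sam is a knight" - this is FALSE (a lie) because Sam is a knave.
- Sam (knave) says "Carol is a knave" - this is FALSE (a lie) because Carol is a knight.
- Carol (knight) says "At least one of us is a knight" - this is TRUE because Tara and Carol are knights.
- Victor (knave) says "Sam tells the truth" - this is FALSE (a lie) because Sam is a knave.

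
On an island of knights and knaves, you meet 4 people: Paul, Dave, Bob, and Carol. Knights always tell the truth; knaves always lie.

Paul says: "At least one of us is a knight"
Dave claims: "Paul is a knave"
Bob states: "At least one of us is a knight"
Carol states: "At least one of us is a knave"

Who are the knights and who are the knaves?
Paul is a knight.
Dave is a knave.
Bob is a knight.
Carol is a knight.

Verification:
- Paul (knight) says "At least one of us is a knight" - this is TRUE because Paul, Bob, and Carol are knights.
- Dave (knave) says "Paul is a knave" - this is FALSE (a lie) because Paul is a knight.
- Bob (knight) says "At least one of us is a knight" - this is TRUE because Paul, Bob, and Carol are knights.
- Carol (knight) says "At least one of us is a knave" - this is TRUE because Dave is a knave.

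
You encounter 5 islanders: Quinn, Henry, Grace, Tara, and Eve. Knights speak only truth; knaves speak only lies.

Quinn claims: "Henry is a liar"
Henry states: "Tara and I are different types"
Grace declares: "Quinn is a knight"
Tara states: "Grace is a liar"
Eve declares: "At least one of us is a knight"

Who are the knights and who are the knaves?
Quinn is a knight.
Henry is a knave.
Grace is a knight.
Tara is a knave.
Eve is a knight.

Verification:
- Quinn (knight) says "Henry is a liar" - this is TRUE because Henry is a knave.
- Henry (knave) says "Tara and I are different types" - this is FALSE (a lie) because Henry is a knave and Tara is a knave.
- Grace (knight) says "Quinn is a knight" - this is TRUE because Quinn is a knight.
- Tara (knave) says "Grace is a liar" - this is FALSE (a lie) because Grace is a knight.
- Eve (knight) says "At least one of us is a knight" - this is TRUE because Quinn, Grace, and Eve are knights.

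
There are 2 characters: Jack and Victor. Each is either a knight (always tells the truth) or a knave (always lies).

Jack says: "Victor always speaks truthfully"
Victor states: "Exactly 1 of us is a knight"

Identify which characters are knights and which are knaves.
Jack is a knave.
Victor is a knave.

Verification:
- Jack (knave) says "Victor always speaks truthfully" - this is FALSE (a lie) because Victor is a knave.
- Victor (knave) says "Exactly 1 of us is a knight" - this is FALSE (a lie) because there are 0 knights.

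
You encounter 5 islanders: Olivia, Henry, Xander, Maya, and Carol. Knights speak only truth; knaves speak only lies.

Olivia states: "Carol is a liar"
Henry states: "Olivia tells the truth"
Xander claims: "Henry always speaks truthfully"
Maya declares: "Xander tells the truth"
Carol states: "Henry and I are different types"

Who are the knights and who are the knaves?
Olivia is a knave.
Henry is a knave.
Xander is a knave.
Maya is a knave.
Carol is a knight.

Verification:
- Olivia (knave) says "Carol is a liar" - this is FALSE (a lie) because Carol is a knight.
- Henry (knave) says "Olivia tells the truth" - this is FALSE (a lie) because Olivia is a knave.
- Xander (knave) says "Henry always speaks truthfully" - this is FALSE (a lie) because Henry is a knave.
- Maya (knave) says "Xander tells the truth" - this is FALSE (a lie) because Xander is a knave.
- Carol (knight) says "Henry and I are different types" - this is TRUE because Carol is a knight and Henry is a knave.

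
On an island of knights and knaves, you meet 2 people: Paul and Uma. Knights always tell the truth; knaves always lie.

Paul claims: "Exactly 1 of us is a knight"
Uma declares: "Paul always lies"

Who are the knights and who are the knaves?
Paul is a knight.
Uma is a knave.

Verification:
- Paul (knight) says "Exactly 1 of us is a knight" - this is TRUE because there are 1 knights.
- Uma (knave) says "Paul always lies" - this is FALSE (a lie) because Paul is a knight.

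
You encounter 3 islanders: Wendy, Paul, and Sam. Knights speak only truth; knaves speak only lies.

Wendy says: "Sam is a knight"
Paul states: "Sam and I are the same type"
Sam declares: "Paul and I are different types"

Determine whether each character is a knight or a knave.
Wendy is a knight.
Paul is a knave.
Sam is a knight.

Verification:
- Wendy (knight) says "Sam is a knight" - this is TRUE because Sam is a knight.
- Paul (knave) says "Sam and I are the same type" - this is FALSE (a lie) because Paul is a knave and Sam is a knight.
- Sam (knight) says "Paul and I are different types" - this is TRUE because Sam is a knight and Paul is a knave.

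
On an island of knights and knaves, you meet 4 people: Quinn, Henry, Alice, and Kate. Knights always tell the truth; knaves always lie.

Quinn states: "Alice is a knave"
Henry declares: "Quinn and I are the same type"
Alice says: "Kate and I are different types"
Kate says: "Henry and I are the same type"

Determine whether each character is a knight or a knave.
Quinn is a knight.
Henry is a knight.
Alice is a knave.
Kate is a knave.

Verification:
- Quinn (knight) says "Alice is a knave" - this is TRUE because Alice is a knave.
- Henry (knight) says "Quinn and I are the same type" - this is TRUE because Henry is a knight and Quinn is a knight.
- Alice (knave) says "Kate and I are different types" - this is FALSE (a lie) because Alice is a knave and Kate is a knave.
- Kate (knave) says "Henry and I are the same type" - this is FALSE (a lie) because Kate is a knave and Henry is a knight.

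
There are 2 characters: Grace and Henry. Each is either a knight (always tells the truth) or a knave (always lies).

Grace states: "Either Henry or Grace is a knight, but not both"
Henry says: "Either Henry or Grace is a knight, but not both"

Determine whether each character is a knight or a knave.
Grace is a knave.
Henry is a knave.

Verification:
- Grace (knave) says "Either Henry or Grace is a knight, but not both" - this is FALSE (a lie) because Henry is a knave and Grace is a knave.
- Henry (knave) says "Either Henry or Grace is a knight, but not both" - this is FALSE (a lie) because Henry is a knave and Grace is a knave.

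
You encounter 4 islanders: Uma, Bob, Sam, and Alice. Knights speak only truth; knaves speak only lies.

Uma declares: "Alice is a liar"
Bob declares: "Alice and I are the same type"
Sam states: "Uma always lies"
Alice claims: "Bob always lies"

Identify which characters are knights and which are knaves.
Uma is a knave.
Bob is a knave.
Sam is a knight.
Alice is a knight.

Verification:
- Uma (knave) says "Alice is a liar" - this is FALSE (a lie) because Alice is a knight.
- Bob (knave) says "Alice and I are the same type" - this is FALSE (a lie) because Bob is a knave and Alice is a knight.
- Sam (knight) says "Uma always lies" - this is TRUE because Uma is a knave.
- Alice (knight) says "Bob always lies" - this is TRUE because Bob is a knave.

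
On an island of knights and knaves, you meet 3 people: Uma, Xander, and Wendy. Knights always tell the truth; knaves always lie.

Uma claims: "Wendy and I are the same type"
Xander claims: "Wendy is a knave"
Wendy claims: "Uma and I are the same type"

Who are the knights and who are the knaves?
Uma is a knight.
Xander is a knave.
Wendy is a knight.

Verification:
- Uma (knight) says "Wendy and I are the same type" - this is TRUE because Uma is a knight and Wendy is a knight.
- Xander (knave) says "Wendy is a knave" - this is FALSE (a lie) because Wendy is a knight.
- Wendy (knight) says "Uma and I are the same type" - this is TRUE because Wendy is a knight and Uma is a knight.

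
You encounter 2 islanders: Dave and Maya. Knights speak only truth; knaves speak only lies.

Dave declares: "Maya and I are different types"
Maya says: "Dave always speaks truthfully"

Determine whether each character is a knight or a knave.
Dave is a knave.
Maya is a knave.

Verification:
- Dave (knave) says "Maya and I are different types" - this is FALSE (a lie) because Dave is a knave and Maya is a knave.
- Maya (knave) says "Dave always speaks truthfully" - this is FALSE (a lie) because Dave is a knave.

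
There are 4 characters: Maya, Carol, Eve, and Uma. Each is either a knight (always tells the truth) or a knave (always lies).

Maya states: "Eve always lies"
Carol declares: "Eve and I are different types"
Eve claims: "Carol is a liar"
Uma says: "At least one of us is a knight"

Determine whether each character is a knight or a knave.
Maya is a knight.
Carol is a knight.
Eve is a knave.
Uma is a knight.

Verification:
- Maya (knight) says "Eve always lies" - this is TRUE because Eve is a knave.
- Carol (knight) says "Eve and I are different types" - this is TRUE because Carol is a knight and Eve is a knave.
- Eve (knave) says "Carol is a liar" - this is FALSE (a lie) because Carol is a knight.
- Uma (knight) says "At least one of us is a knight" - this is TRUE because Maya, Carol, and Uma are knights.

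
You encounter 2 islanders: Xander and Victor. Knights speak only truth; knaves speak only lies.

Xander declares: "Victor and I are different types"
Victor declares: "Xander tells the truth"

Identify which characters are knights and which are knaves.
Xander is a knave.
Victor is a knave.

Verification:
- Xander (knave) says "Victor and I are different types" - this is FALSE (a lie) because Xander is a knave and Victor is a knave.
- Victor (knave) says "Xander tells the truth" - this is FALSE (a lie) because Xander is a knave.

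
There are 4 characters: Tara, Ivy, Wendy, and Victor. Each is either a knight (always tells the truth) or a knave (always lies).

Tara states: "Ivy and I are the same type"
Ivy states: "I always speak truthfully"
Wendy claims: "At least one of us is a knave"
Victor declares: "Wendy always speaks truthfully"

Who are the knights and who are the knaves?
Tara is a knave.
Ivy is a knight.
Wendy is a knight.
Victor is a knight.

Verification:
- Tara (knave) says "Ivy and I are the same type" - this is FALSE (a lie) because Tara is a knave and Ivy is a knight.
- Ivy (knight) says "I always speak truthfully" - this is TRUE because Ivy is a knight.
- Wendy (knight) says "At least one of us is a knave" - this is TRUE because Tara is a knave.
- Victor (knight) says "Wendy always speaks truthfully" - this is TRUE because Wendy is a knight.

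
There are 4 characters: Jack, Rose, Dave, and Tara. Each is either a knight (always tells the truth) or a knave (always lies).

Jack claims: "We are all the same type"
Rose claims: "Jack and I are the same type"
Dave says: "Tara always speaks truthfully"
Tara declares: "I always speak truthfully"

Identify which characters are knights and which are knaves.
Jack is a knight.
Rose is a knight.
Dave is a knight.
Tara is a knight.

Verification:
- Jack (knight) says "We are all the same type" - this is TRUE because Jack, Rose, Dave, and Tara are knights.
- Rose (knight) says "Jack and I are the same type" - this is TRUE because Rose is a knight and Jack is a knight.
- Dave (knight) says "Tara always speaks truthfully" - this is TRUE because Tara is a knight.
- Tara (knight) says "I always speak truthfully" - this is TRUE because Tara is a knight.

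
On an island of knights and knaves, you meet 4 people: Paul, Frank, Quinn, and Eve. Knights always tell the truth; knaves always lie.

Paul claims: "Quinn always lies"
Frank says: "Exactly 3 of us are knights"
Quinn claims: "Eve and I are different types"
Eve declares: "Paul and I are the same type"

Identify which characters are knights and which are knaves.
Paul is a knight.
Frank is a knave.
Quinn is a knave.
Eve is a knave.

Verification:
- Paul (knight) says "Quinn always lies" - this is TRUE because Quinn is a knave.
- Frank (knave) says "Exactly 3 of us are knights" - this is FALSE (a lie) because there are 1 knights.
- Quinn (knave) says "Eve and I are different types" - this is FALSE (a lie) because Quinn is a knave and Eve is a knave.
- Eve (knave) says "Paul and I are the same type" - this is FALSE (a lie) because Eve is a knave and Paul is a knight.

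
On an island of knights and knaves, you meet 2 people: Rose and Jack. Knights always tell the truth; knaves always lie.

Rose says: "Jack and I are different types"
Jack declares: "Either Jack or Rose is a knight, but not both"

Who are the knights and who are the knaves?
Rose is a knave.
Jack is a knave.

Verification:
- Rose (knave) says "Jack and I are different types" - this is FALSE (a lie) because Rose is a knave and Jack is a knave.
- Jack (knave) says "Either Jack or Rose is a knight, but not both" - this is FALSE (a lie) because Jack is a knave and Rose is a knave.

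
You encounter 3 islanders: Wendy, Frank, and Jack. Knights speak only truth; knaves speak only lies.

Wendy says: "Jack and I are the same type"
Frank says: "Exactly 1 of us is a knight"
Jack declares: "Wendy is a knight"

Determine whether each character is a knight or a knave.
Wendy is a knight.
Frank is a knave.
Jack is a knight.

Verification:
- Wendy (knight) says "Jack and I are the same type" - this is TRUE because Wendy is a knight and Jack is a knight.
- Frank (knave) says "Exactly 1 of us is a knight" - this is FALSE (a lie) because there are 2 knights.
- Jack (knight) says "Wendy is a knight" - this is TRUE because Wendy is a knight.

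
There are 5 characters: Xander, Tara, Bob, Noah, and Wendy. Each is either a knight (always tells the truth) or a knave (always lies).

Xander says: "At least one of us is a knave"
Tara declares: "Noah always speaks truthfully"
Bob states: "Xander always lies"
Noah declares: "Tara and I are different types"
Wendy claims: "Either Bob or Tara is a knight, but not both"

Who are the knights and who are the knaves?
Xander is a knight.
Tara is a knave.
Bob is a knave.
Noah is a knave.
Wendy is a knave.

Verification:
- Xander (knight) says "At least one of us is a knave" - this is TRUE because Tara, Bob, Noah, and Wendy are knaves.
- Tara (knave) says "Noah always speaks truthfully" - this is FALSE (a lie) because Noah is a knave.
- Bob (knave) says "Xander always lies" - this is FALSE (a lie) because Xander is a knight.
- Noah (knave) says "Tara and I are different types" - this is FALSE (a lie) because Noah is a knave and Tara is a knave.
- Wendy (knave) says "Either Bob or Tara is a knight, but not both" - this is FALSE (a lie) because Bob is a knave and Tara is a knave.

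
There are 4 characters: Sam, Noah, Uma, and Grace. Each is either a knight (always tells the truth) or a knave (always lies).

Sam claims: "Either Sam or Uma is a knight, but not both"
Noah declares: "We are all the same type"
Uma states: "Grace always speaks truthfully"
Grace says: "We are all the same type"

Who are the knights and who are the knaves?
Sam is a knight.
Noah is a knave.
Uma is a knave.
Grace is a knave.

Verification:
- Sam (knight) says "Either Sam or Uma is a knight, but not both" - this is TRUE because Sam is a knight and Uma is a knave.
- Noah (knave) says "We are all the same type" - this is FALSE (a lie) because Sam is a knight and Noah, Uma, and Grace are knaves.
- Uma (knave) says "Grace always speaks truthfully" - this is FALSE (a lie) because Grace is a knave.
- Grace (knave) says "We are all the same type" - this is FALSE (a lie) because Sam is a knight and Noah, Uma, and Grace are knaves.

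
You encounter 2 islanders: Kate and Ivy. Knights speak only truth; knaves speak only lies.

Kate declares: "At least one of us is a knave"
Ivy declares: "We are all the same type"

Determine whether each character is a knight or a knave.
Kate is a knight.
Ivy is a knave.

Verification:
- Kate (knight) says "At least one of us is a knave" - this is TRUE because Ivy is a knave.
- Ivy (knave) says "We are all the same type" - this is FALSE (a lie) because Kate is a knight and Ivy is a knave.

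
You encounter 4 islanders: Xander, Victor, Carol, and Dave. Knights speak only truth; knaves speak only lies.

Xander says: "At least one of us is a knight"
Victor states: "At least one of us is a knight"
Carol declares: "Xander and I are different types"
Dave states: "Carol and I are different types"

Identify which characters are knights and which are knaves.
Xander is a knave.
Victor is a knave.
Carol is a knave.
Dave is a knave.

Verification:
- Xander (knave) says "At least one of us is a knight" - this is FALSE (a lie) because no one is a knight.
- Victor (knave) says "At least one of us is a knight" - this is FALSE (a lie) because no one is a knight.
- Carol (knave) says "Xander and I are different types" - this is FALSE (a lie) because Carol is a knave and Xander is a knave.
- Dave (knave) says "Carol and I are different types" - this is FALSE (a lie) because Dave is a knave and Carol is a knave.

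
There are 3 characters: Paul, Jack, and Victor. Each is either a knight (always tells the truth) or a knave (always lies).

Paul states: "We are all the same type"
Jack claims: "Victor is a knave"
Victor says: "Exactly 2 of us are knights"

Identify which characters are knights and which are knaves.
Paul is a knave.
Jack is a knight.
Victor is a knave.

Verification:
- Paul (knave) says "We are all the same type" - this is FALSE (a lie) because Jack is a knight and Paul and Victor are knaves.
- Jack (knight) says "Victor is a knave" - this is TRUE because Victor is a knave.
- Victor (knave) says "Exactly 2 of us are knights" - this is FALSE (a lie) because there are 1 knights.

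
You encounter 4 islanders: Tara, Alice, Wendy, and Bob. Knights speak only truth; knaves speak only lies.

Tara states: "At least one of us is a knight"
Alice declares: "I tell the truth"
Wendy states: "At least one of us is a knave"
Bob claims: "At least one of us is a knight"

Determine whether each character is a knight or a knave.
Tara is a knight.
Alice is a knave.
Wendy is a knight.
Bob is a knight.

Verification:
- Tara (knight) says "At least one of us is a knight" - this is TRUE because Tara, Wendy, and Bob are knights.
- Alice (knave) says "I tell the truth" - this is FALSE (a lie) because Alice is a knave.
- Wendy (knight) says "At least one of us is a knave" - this is TRUE because Alice is a knave.
- Bob (knight) says "At least one of us is a knight" - this is TRUE because Tara, Wendy, and Bob are knights.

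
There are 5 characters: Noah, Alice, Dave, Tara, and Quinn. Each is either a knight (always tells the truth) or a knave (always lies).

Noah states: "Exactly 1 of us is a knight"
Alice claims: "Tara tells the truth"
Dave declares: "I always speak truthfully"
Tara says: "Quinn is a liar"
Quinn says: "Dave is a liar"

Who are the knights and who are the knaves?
Noah is a knave.
Alice is a knight.
Dave is a knight.
Tara is a knight.
Quinn is a knave.

Verification:
- Noah (knave) says "Exactly 1 of us is a knight" - this is FALSE (a lie) because there are 3 knights.
- Alice (knight) says "Tara tells the truth" - this is TRUE because Tara is a knight.
- Dave (knight) says "I always speak truthfully" - this is TRUE because Dave is a knight.
- Tara (knight) says "Quinn is a liar" - this is TRUE because Quinn is a knave.
- Quinn (knave) says "Dave is a liar" - this is FALSE (a lie) because Dave is a knight.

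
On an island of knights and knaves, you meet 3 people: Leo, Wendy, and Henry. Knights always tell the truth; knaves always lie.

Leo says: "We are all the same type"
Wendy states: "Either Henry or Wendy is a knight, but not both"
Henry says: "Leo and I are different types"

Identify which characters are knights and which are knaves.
Leo is a knave.
Wendy is a knight.
Henry is a knave.

Verification:
- Leo (knave) says "We are all the same type" - this is FALSE (a lie) because Wendy is a knight and Leo and Henry are knaves.
- Wendy (knight) says "Either Henry or Wendy is a knight, but not both" - this is TRUE because Henry is a knave and Wendy is a knight.
- Henry (knave) says "Leo and I are different types" - this is FALSE (a lie) because Henry is a knave and Leo is a knave.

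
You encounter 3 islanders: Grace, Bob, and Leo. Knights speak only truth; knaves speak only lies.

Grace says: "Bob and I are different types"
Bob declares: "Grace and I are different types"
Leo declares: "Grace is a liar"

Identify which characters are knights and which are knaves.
Grace is a knave.
Bob is a knave.
Leo is a knight.

Verification:
- Grace (knave) says "Bob and I are different types" - this is FALSE (a lie) because Grace is a knave and Bob is a knave.
- Bob (knave) says "Grace and I are different types" - this is FALSE (a lie) because Bob is a knave and Grace is a knave.
- Leo (knight) says "Grace is a liar" - this is TRUE because Grace is a knave.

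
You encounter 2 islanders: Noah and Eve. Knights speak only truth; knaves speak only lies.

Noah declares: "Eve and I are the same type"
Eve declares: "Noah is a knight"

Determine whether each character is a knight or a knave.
Noah is a knight.
Eve is a knight.

Verification:
- Noah (knight) says "Eve and I are the same type" - this is TRUE because Noah is a knight and Eve is a knight.
- Eve (knight) says "Noah is a knight" - this is TRUE because Noah is a knight.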